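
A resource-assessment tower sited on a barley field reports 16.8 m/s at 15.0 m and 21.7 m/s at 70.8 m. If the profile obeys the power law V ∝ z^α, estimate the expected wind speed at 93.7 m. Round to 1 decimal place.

First find α: α = ln(V₂/V₁)/ln(z₂/z₁) = ln(21.7/16.8)/ln(70.8/15.0) = 0.25593/1.55181 = 0.1649
Extrapolate from 70.8 m to 93.7 m: V₃ = 21.7 × (93.7/70.8)^0.1649 = 21.7 × 1.0473 = 22.7265 m/s

22.7 m/s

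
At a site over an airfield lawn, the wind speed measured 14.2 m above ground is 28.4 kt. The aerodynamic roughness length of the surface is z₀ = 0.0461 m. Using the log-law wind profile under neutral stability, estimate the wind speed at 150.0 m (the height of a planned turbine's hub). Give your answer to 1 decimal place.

Log law: V(z) ∝ ln(z/z₀), so V₂/V₁ = ln(z₂/z₀) / ln(z₁/z₀).
ln(150.0/0.0461) = 8.0876, ln(14.2/0.0461) = 5.7302
V₂ = 28.4 × 8.0876/5.7302 = 28.4 × 1.4114 = 40.0837 kt

40.1 kt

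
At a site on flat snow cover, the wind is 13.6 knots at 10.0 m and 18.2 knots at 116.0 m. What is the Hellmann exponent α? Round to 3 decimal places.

α ≈ 0.119

Power law: V₂/V₁ = (z₂/z₁)^α ⇒ α = ln(V₂/V₁) / ln(z₂/z₁)
α = ln(18.2/13.6) / ln(116.0/10.0) = ln(1.3382) / ln(11.6000)
  = 0.29135 / 2.45101 = 0.11887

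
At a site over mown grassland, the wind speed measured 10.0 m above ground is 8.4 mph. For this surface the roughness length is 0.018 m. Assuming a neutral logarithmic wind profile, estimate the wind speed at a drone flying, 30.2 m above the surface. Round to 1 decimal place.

9.9 mph

Log law: V(z) ∝ ln(z/z₀), so V₂/V₁ = ln(z₂/z₀) / ln(z₁/z₀).
ln(30.2/0.018) = 7.4252, ln(10.0/0.018) = 6.3200
V₂ = 8.4 × 7.4252/6.3200 = 8.4 × 1.1749 = 9.8690 mph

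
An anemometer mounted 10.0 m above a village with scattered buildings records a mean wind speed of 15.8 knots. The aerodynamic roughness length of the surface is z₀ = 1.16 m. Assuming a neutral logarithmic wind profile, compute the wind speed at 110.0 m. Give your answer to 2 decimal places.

33.39 knots

Log law: V(z) ∝ ln(z/z₀), so V₂/V₁ = ln(z₂/z₀) / ln(z₁/z₀).
ln(110.0/1.16) = 4.5521, ln(10.0/1.16) = 2.1542
V₂ = 15.8 × 4.5521/2.1542 = 15.8 × 2.1131 = 33.3877 knots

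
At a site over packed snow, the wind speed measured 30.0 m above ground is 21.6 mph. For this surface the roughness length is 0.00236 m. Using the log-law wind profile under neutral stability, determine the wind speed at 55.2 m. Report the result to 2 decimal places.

22.99 mph

Log law: V(z) ∝ ln(z/z₀), so V₂/V₁ = ln(z₂/z₀) / ln(z₁/z₀).
ln(55.2/0.00236) = 10.0601, ln(30.0/0.00236) = 9.4503
V₂ = 21.6 × 10.0601/9.4503 = 21.6 × 1.0645 = 22.9937 mph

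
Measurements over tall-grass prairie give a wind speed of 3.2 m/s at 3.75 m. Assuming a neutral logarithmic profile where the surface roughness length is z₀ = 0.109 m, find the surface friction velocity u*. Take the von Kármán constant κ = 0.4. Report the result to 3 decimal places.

Log law: V(z) = (u*/κ) · ln(z/z₀) ⇒ u* = κ · V / ln(z/z₀)
u* = 0.4 × 3.2 / ln(3.75/0.109) = 0.4 × 3.2 / 3.5382
   = 1.2800 / 3.5382 = 0.3618 m/s

u* ≈ 0.362 m/s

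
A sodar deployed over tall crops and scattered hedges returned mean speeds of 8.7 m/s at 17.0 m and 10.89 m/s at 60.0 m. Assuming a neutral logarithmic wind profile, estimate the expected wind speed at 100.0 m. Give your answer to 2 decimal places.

11.78 m/s

Log law: V ∝ ln(z/z₀). From the pair, with r = V₁/V₂ = 0.79890,
ln z₀ = (ln z₁ − r·ln z₂)/(1 − r) = (2.8332 − 0.79890×4.0943)/0.20110 = -2.1768 → z₀ = 0.1134 m
V₃ = V₁ · ln(z₃/z₀)/ln(z₁/z₀) = 8.7 × 6.7819/5.0100 = 11.7771 m/s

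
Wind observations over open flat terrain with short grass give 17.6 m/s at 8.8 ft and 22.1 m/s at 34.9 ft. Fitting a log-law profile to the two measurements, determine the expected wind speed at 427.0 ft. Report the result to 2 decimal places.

30.28 m/s

Log law: V ∝ ln(z/z₀). From the pair, with r = V₁/V₂ = 0.79638,
ln z₀ = (ln z₁ − r·ln z₂)/(1 − r) = (2.1748 − 0.79638×3.5525)/0.20362 = -3.2137 → z₀ = 0.04021 ft
V₃ = V₁ · ln(z₃/z₀)/ln(z₁/z₀) = 17.6 × 9.2705/5.3885 = 30.2796 m/s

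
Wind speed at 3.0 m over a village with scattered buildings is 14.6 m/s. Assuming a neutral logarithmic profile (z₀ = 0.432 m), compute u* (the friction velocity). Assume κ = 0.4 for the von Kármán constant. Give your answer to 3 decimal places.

u* ≈ 3.014 m/s

Log law: V(z) = (u*/κ) · ln(z/z₀) ⇒ u* = κ · V / ln(z/z₀)
u* = 0.4 × 14.6 / ln(3.0/0.432) = 0.4 × 14.6 / 1.9379
   = 5.8400 / 1.9379 = 3.0135 m/s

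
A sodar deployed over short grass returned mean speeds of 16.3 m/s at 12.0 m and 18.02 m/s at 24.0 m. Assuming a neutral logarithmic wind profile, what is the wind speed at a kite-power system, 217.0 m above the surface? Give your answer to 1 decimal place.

Log law: V ∝ ln(z/z₀). From the pair, with r = V₁/V₂ = 0.90455,
ln z₀ = (ln z₁ − r·ln z₂)/(1 − r) = (2.4849 − 0.90455×3.1781)/0.09545 = -4.0839 → z₀ = 0.01684 m
V₃ = V₁ · ln(z₃/z₀)/ln(z₁/z₀) = 16.3 × 9.4638/6.5688 = 23.4837 m/s

23.5 m/s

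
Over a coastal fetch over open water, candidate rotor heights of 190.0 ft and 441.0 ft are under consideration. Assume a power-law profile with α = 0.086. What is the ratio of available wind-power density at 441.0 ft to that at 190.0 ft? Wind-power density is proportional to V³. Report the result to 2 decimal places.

1.24

Speed ratio: V_B/V_A = (z_B/z_A)^α = (441.0/190.0)^0.086 = (2.3211)^0.086 = 1.07510
Power-density ratio: P_B/P_A = (V_B/V_A)³ = (1.07510)³ = 1.24264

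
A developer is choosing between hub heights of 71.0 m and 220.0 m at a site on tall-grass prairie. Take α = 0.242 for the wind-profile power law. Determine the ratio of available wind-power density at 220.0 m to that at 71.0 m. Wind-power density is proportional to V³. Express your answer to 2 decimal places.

2.27

Speed ratio: V_B/V_A = (z_B/z_A)^α = (220.0/71.0)^0.242 = (3.0986)^0.242 = 1.31481
Power-density ratio: P_B/P_A = (V_B/V_A)³ = (1.31481)³ = 2.27293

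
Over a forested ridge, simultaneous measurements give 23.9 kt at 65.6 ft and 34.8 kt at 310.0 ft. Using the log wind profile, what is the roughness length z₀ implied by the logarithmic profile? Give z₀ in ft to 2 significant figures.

Log law: V(z) ∝ ln(z/z₀). With r = V₁/V₂ = 23.9/34.8 = 0.68678,
r · ln(z₂/z₀) = ln(z₁/z₀) ⇒ ln z₀ = (ln z₁ − r·ln z₂)/(1 − r)
ln z₀ = (4.18358 − 0.68678×5.73657) / 0.31322 = 0.7784
z₀ = exp(0.7784) = 2.178 ft

z₀ ≈ 2.2 ft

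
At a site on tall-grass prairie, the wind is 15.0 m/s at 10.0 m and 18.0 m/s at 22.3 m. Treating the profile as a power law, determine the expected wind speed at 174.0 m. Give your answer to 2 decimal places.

28.72 m/s

First find α: α = ln(V₂/V₁)/ln(z₂/z₁) = ln(18.0/15.0)/ln(22.3/10.0) = 0.18232/0.80200 = 0.2273
Extrapolate from 22.3 m to 174.0 m: V₃ = 18.0 × (174.0/22.3)^0.2273 = 18.0 × 1.5953 = 28.7150 m/s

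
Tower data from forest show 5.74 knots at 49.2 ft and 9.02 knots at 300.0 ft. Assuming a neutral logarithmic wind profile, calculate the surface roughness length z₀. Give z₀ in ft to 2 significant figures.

Log law: V(z) ∝ ln(z/z₀). With r = V₁/V₂ = 5.74/9.02 = 0.63636,
r · ln(z₂/z₀) = ln(z₁/z₀) ⇒ ln z₀ = (ln z₁ − r·ln z₂)/(1 − r)
ln z₀ = (3.89589 − 0.63636×5.70378) / 0.36364 = 0.7321
z₀ = exp(0.7321) = 2.079 ft

z₀ ≈ 2.1 ft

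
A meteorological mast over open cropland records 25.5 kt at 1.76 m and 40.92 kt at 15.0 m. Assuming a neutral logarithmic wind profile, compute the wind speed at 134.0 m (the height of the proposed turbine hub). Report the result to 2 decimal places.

56.68 kt

Log law: V ∝ ln(z/z₀). From the pair, with r = V₁/V₂ = 0.62317,
ln z₀ = (ln z₁ − r·ln z₂)/(1 − r) = (0.5653 − 0.62317×2.7081)/0.37683 = -2.9781 → z₀ = 0.05089 m
V₃ = V₁ · ln(z₃/z₀)/ln(z₁/z₀) = 25.5 × 7.8760/3.5434 = 56.6786 kt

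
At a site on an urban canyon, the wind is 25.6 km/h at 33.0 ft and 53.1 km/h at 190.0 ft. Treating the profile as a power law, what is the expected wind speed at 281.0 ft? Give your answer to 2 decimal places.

62.51 km/h

First find α: α = ln(V₂/V₁)/ln(z₂/z₁) = ln(53.1/25.6)/ln(190.0/33.0) = 0.72958/1.75052 = 0.4168
Extrapolate from 190.0 ft to 281.0 ft: V₃ = 53.1 × (281.0/190.0)^0.4168 = 53.1 × 1.1772 = 62.5069 km/h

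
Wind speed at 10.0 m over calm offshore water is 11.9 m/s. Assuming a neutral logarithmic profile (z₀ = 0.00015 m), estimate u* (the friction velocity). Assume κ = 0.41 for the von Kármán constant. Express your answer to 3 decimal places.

u* ≈ 0.439 m/s

Log law: V(z) = (u*/κ) · ln(z/z₀) ⇒ u* = κ · V / ln(z/z₀)
u* = 0.41 × 11.9 / ln(10.0/0.00015) = 0.41 × 11.9 / 11.1075
   = 4.8790 / 11.1075 = 0.4393 m/s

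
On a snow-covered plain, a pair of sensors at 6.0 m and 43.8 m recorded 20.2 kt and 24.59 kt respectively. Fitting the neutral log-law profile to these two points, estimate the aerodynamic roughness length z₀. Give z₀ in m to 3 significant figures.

z₀ ≈ 0.000639 m

Log law: V(z) ∝ ln(z/z₀). With r = V₁/V₂ = 20.2/24.59 = 0.82147,
r · ln(z₂/z₀) = ln(z₁/z₀) ⇒ ln z₀ = (ln z₁ − r·ln z₂)/(1 − r)
ln z₀ = (1.79176 − 0.82147×3.77963) / 0.17853 = -7.3552
z₀ = exp(-7.3552) = 0.0006393 m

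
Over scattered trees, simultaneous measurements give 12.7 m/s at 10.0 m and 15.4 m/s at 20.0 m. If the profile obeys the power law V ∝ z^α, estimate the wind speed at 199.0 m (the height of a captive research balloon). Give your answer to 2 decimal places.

29.18 m/s

First find α: α = ln(V₂/V₁)/ln(z₂/z₁) = ln(15.4/12.7)/ln(20.0/10.0) = 0.19277/0.69315 = 0.2781
Extrapolate from 20.0 m to 199.0 m: V₃ = 15.4 × (199.0/20.0)^0.2781 = 15.4 × 1.8945 = 29.1754 m/s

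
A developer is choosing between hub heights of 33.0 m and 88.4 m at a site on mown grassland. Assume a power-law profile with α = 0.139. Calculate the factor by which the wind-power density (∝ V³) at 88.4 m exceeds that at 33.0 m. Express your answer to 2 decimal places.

Speed ratio: V_B/V_A = (z_B/z_A)^α = (88.4/33.0)^0.139 = (2.6788)^0.139 = 1.14679
Power-density ratio: P_B/P_A = (V_B/V_A)³ = (1.14679)³ = 1.50817

1.51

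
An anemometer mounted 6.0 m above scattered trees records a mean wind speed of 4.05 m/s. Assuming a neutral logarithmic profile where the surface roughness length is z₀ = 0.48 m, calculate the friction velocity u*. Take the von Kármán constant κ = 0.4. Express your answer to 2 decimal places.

Log law: V(z) = (u*/κ) · ln(z/z₀) ⇒ u* = κ · V / ln(z/z₀)
u* = 0.4 × 4.05 / ln(6.0/0.48) = 0.4 × 4.05 / 2.5257
   = 1.6200 / 2.5257 = 0.6414 m/s

u* ≈ 0.64 m/s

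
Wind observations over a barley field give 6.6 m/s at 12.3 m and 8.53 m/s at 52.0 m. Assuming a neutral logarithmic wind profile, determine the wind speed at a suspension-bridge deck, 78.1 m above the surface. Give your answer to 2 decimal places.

Log law: V ∝ ln(z/z₀). From the pair, with r = V₁/V₂ = 0.77374,
ln z₀ = (ln z₁ − r·ln z₂)/(1 − r) = (2.5096 − 0.77374×3.9512)/0.22626 = -2.4204 → z₀ = 0.08889 m
V₃ = V₁ · ln(z₃/z₀)/ln(z₁/z₀) = 6.6 × 6.7784/4.9300 = 9.0745 m/s

9.07 m/s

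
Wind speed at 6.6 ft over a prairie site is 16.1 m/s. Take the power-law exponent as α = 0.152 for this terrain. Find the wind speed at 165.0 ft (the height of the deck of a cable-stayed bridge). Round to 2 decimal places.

26.26 m/s

Power-law profile: V₂ = V₁ · (z₂/z₁)^α
V₂ = 16.1 × (165.0/6.6)^0.152 = 16.1 × (25.0000)^0.152
    = 16.1 × 1.6311 = 26.2611 m/s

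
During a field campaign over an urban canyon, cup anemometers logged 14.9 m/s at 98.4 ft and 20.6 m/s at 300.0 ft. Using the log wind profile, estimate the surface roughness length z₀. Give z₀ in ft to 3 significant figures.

z₀ ≈ 5.34 ft

Log law: V(z) ∝ ln(z/z₀). With r = V₁/V₂ = 14.9/20.6 = 0.72330,
r · ln(z₂/z₀) = ln(z₁/z₀) ⇒ ln z₀ = (ln z₁ − r·ln z₂)/(1 − r)
ln z₀ = (4.58904 − 0.72330×5.70378) / 0.27670 = 1.6751
z₀ = exp(1.6751) = 5.339 ft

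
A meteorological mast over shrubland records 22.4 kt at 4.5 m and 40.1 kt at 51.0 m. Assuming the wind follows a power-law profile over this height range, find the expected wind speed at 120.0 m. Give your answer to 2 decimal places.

First find α: α = ln(V₂/V₁)/ln(z₂/z₁) = ln(40.1/22.4)/ln(51.0/4.5) = 0.58232/2.42775 = 0.2399
Extrapolate from 51.0 m to 120.0 m: V₃ = 40.1 × (120.0/51.0)^0.2399 = 40.1 × 1.2278 = 49.2355 kt

49.24 kt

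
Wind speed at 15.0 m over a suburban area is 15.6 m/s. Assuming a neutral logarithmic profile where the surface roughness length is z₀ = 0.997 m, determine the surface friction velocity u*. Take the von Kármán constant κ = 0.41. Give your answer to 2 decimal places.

Log law: V(z) = (u*/κ) · ln(z/z₀) ⇒ u* = κ · V / ln(z/z₀)
u* = 0.41 × 15.6 / ln(15.0/0.997) = 0.41 × 15.6 / 2.7111
   = 6.3960 / 2.7111 = 2.3592 m/s

u* ≈ 2.36 m/s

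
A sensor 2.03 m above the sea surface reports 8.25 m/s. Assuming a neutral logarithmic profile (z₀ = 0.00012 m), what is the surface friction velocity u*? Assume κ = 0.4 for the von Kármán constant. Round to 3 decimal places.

u* ≈ 0.339 m/s

Log law: V(z) = (u*/κ) · ln(z/z₀) ⇒ u* = κ · V / ln(z/z₀)
u* = 0.4 × 8.25 / ln(2.03/0.00012) = 0.4 × 8.25 / 9.7361
   = 3.3000 / 9.7361 = 0.3389 m/s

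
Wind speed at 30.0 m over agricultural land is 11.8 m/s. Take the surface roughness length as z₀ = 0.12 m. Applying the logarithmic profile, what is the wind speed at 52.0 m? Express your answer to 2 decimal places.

Log law: V(z) ∝ ln(z/z₀), so V₂/V₁ = ln(z₂/z₀) / ln(z₁/z₀).
ln(52.0/0.12) = 6.0715, ln(30.0/0.12) = 5.5215
V₂ = 11.8 × 6.0715/5.5215 = 11.8 × 1.0996 = 12.9755 m/s

12.98 m/s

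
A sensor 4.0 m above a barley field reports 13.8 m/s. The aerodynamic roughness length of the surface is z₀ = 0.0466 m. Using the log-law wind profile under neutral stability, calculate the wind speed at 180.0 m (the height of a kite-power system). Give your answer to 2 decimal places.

25.60 m/s

Log law: V(z) ∝ ln(z/z₀), so V₂/V₁ = ln(z₂/z₀) / ln(z₁/z₀).
ln(180.0/0.0466) = 8.2591, ln(4.0/0.0466) = 4.4524
V₂ = 13.8 × 8.2591/4.4524 = 13.8 × 1.8550 = 25.5984 m/s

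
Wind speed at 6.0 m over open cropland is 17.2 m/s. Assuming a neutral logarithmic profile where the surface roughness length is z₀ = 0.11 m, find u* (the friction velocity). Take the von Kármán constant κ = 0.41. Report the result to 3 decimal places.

Log law: V(z) = (u*/κ) · ln(z/z₀) ⇒ u* = κ · V / ln(z/z₀)
u* = 0.41 × 17.2 / ln(6.0/0.11) = 0.41 × 17.2 / 3.9990
   = 7.0520 / 3.9990 = 1.7634 m/s

u* ≈ 1.763 m/s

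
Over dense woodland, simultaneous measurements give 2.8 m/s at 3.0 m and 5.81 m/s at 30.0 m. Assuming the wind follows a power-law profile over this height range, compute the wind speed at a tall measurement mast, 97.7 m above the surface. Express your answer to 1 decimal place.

First find α: α = ln(V₂/V₁)/ln(z₂/z₁) = ln(5.81/2.8)/ln(30.0/3.0) = 0.72996/2.30259 = 0.3170
Extrapolate from 30.0 m to 97.7 m: V₃ = 5.81 × (97.7/30.0)^0.3170 = 5.81 × 1.4540 = 8.4476 m/s

8.4 m/s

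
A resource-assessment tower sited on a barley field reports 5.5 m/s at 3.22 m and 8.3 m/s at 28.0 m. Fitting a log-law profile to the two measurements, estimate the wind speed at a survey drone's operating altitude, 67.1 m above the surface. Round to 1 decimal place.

9.4 m/s

Log law: V ∝ ln(z/z₀). From the pair, with r = V₁/V₂ = 0.66265,
ln z₀ = (ln z₁ − r·ln z₂)/(1 − r) = (1.1694 − 0.66265×3.3322)/0.33735 = -3.0790 → z₀ = 0.04600 m
V₃ = V₁ · ln(z₃/z₀)/ln(z₁/z₀) = 5.5 × 7.2852/4.2484 = 9.4315 m/s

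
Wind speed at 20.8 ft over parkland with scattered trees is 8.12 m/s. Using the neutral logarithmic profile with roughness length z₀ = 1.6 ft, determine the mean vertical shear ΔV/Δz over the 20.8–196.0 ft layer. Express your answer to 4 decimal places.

Log law: V₂ = V₁ · ln(z₂/z₀)/ln(z₁/z₀) = 8.12 × 4.8081/2.5649 = 15.2213 m/s
ΔV/Δz = (15.2213 − 8.12)/(196.0 − 20.8) = 7.1013/175.2000 = 0.04053 m/s/ft

0.0405 m/s/ft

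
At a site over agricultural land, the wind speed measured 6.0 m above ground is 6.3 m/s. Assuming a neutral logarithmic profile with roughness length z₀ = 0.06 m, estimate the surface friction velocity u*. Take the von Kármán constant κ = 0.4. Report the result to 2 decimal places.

Log law: V(z) = (u*/κ) · ln(z/z₀) ⇒ u* = κ · V / ln(z/z₀)
u* = 0.4 × 6.3 / ln(6.0/0.06) = 0.4 × 6.3 / 4.6052
   = 2.5200 / 4.6052 = 0.5472 m/s

u* ≈ 0.55 m/s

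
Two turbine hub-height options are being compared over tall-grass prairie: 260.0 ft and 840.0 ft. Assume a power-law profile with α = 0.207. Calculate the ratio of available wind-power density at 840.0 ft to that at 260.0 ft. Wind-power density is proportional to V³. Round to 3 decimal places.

Speed ratio: V_B/V_A = (z_B/z_A)^α = (840.0/260.0)^0.207 = (3.2308)^0.207 = 1.27475
Power-density ratio: P_B/P_A = (V_B/V_A)³ = (1.27475)³ = 2.07147

2.071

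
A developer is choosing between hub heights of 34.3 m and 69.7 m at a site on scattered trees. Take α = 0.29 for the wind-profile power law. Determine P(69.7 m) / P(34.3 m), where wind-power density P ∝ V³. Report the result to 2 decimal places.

1.85

Speed ratio: V_B/V_A = (z_B/z_A)^α = (69.7/34.3)^0.29 = (2.0321)^0.29 = 1.22829
Power-density ratio: P_B/P_A = (V_B/V_A)³ = (1.22829)³ = 1.85313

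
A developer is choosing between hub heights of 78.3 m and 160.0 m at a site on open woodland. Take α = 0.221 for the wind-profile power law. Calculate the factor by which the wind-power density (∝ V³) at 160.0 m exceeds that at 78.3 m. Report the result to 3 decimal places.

1.606

Speed ratio: V_B/V_A = (z_B/z_A)^α = (160.0/78.3)^0.221 = (2.0434)^0.221 = 1.17109
Power-density ratio: P_B/P_A = (V_B/V_A)³ = (1.17109)³ = 1.60608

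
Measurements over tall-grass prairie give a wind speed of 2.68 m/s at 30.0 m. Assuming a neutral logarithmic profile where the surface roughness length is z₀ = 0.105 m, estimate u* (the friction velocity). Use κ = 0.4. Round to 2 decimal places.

Log law: V(z) = (u*/κ) · ln(z/z₀) ⇒ u* = κ · V / ln(z/z₀)
u* = 0.4 × 2.68 / ln(30.0/0.105) = 0.4 × 2.68 / 5.6550
   = 1.0720 / 5.6550 = 0.1896 m/s

u* ≈ 0.19 m/s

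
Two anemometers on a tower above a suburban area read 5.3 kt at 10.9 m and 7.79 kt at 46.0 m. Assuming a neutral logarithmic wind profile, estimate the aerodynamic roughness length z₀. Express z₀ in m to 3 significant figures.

z₀ ≈ 0.509 m

Log law: V(z) ∝ ln(z/z₀). With r = V₁/V₂ = 5.3/7.79 = 0.68036,
r · ln(z₂/z₀) = ln(z₁/z₀) ⇒ ln z₀ = (ln z₁ − r·ln z₂)/(1 − r)
ln z₀ = (2.38876 − 0.68036×3.82864) / 0.31964 = -0.6760
z₀ = exp(-0.6760) = 0.5086 m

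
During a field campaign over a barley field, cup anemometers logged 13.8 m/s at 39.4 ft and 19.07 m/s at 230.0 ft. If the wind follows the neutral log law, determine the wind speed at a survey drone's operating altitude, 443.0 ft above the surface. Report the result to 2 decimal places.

21.03 m/s

Log law: V ∝ ln(z/z₀). From the pair, with r = V₁/V₂ = 0.72365,
ln z₀ = (ln z₁ − r·ln z₂)/(1 − r) = (3.6738 − 0.72365×5.4381)/0.27635 = -0.9463 → z₀ = 0.3882 ft
V₃ = V₁ · ln(z₃/z₀)/ln(z₁/z₀) = 13.8 × 7.0398/4.6200 = 21.0279 m/s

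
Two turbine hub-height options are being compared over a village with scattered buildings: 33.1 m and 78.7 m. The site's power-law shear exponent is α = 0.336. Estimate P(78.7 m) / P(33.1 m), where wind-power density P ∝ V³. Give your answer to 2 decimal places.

Speed ratio: V_B/V_A = (z_B/z_A)^α = (78.7/33.1)^0.336 = (2.3776)^0.336 = 1.33778
Power-density ratio: P_B/P_A = (V_B/V_A)³ = (1.33778)³ = 2.39418

2.39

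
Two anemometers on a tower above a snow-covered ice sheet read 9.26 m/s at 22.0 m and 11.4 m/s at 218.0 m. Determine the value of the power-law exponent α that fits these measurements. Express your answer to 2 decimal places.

Power law: V₂/V₁ = (z₂/z₁)^α ⇒ α = ln(V₂/V₁) / ln(z₂/z₁)
α = ln(11.4/9.26) / ln(218.0/22.0) = ln(1.2311) / ln(9.9091)
  = 0.20791 / 2.29345 = 0.09065

α ≈ 0.09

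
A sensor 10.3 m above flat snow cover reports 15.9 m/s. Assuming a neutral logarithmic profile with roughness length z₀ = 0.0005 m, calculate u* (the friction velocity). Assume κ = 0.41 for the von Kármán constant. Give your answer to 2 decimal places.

Log law: V(z) = (u*/κ) · ln(z/z₀) ⇒ u* = κ · V / ln(z/z₀)
u* = 0.41 × 15.9 / ln(10.3/0.0005) = 0.41 × 15.9 / 9.9330
   = 6.5190 / 9.9330 = 0.6563 m/s

u* ≈ 0.66 m/s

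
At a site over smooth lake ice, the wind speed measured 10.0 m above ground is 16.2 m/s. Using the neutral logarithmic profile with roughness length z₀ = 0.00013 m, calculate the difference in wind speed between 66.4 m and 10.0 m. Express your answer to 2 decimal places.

2.73 m/s

Log law: V₂ = V₁ · ln(z₂/z₀)/ln(z₁/z₀) = 16.2 × 13.1437/11.2506 = 18.9259 m/s
ΔV = 18.9259 − 16.2 = 2.7259 m/s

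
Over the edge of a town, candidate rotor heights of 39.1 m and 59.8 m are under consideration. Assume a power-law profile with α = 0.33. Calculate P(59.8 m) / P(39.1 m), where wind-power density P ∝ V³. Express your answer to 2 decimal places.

Speed ratio: V_B/V_A = (z_B/z_A)^α = (59.8/39.1)^0.33 = (1.5294)^0.33 = 1.15052
Power-density ratio: P_B/P_A = (V_B/V_A)³ = (1.15052)³ = 1.52293

1.52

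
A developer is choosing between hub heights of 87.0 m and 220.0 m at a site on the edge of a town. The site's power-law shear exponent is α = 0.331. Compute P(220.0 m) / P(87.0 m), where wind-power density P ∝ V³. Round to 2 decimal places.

Speed ratio: V_B/V_A = (z_B/z_A)^α = (220.0/87.0)^0.331 = (2.5287)^0.331 = 1.35944
Power-density ratio: P_B/P_A = (V_B/V_A)³ = (1.35944)³ = 2.51237

2.51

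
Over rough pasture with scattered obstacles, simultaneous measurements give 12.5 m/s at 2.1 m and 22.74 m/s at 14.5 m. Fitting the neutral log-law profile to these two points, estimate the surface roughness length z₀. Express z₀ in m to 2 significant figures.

Log law: V(z) ∝ ln(z/z₀). With r = V₁/V₂ = 12.5/22.74 = 0.54969,
r · ln(z₂/z₀) = ln(z₁/z₀) ⇒ ln z₀ = (ln z₁ − r·ln z₂)/(1 − r)
ln z₀ = (0.74194 − 0.54969×2.67415) / 0.45031 = -1.6167
z₀ = exp(-1.6167) = 0.1985 m

z₀ ≈ 0.20 m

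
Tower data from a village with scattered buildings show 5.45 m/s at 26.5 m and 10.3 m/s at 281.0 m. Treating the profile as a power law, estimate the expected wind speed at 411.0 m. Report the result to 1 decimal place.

First find α: α = ln(V₂/V₁)/ln(z₂/z₁) = ln(10.3/5.45)/ln(281.0/26.5) = 0.63653/2.36121 = 0.2696
Extrapolate from 281.0 m to 411.0 m: V₃ = 10.3 × (411.0/281.0)^0.2696 = 10.3 × 1.1079 = 11.4118 m/s

11.4 m/s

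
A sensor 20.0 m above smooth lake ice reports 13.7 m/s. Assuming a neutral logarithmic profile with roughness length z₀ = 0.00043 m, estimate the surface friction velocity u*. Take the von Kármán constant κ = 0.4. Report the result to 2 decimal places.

u* ≈ 0.51 m/s

Log law: V(z) = (u*/κ) · ln(z/z₀) ⇒ u* = κ · V / ln(z/z₀)
u* = 0.4 × 13.7 / ln(20.0/0.00043) = 0.4 × 13.7 / 10.7475
   = 5.4800 / 10.7475 = 0.5099 m/s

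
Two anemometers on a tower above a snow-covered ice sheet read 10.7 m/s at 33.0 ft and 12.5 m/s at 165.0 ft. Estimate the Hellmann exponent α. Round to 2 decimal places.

Power law: V₂/V₁ = (z₂/z₁)^α ⇒ α = ln(V₂/V₁) / ln(z₂/z₁)
α = ln(12.5/10.7) / ln(165.0/33.0) = ln(1.1682) / ln(5.0000)
  = 0.15548 / 1.60944 = 0.09661

α ≈ 0.10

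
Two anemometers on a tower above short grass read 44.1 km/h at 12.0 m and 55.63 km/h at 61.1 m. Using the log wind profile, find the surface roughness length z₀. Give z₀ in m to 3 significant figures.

Log law: V(z) ∝ ln(z/z₀). With r = V₁/V₂ = 44.1/55.63 = 0.79274,
r · ln(z₂/z₀) = ln(z₁/z₀) ⇒ ln z₀ = (ln z₁ − r·ln z₂)/(1 − r)
ln z₀ = (2.48491 − 0.79274×4.11251) / 0.20726 = -3.7404
z₀ = exp(-3.7404) = 0.02375 m

z₀ ≈ 0.0237 m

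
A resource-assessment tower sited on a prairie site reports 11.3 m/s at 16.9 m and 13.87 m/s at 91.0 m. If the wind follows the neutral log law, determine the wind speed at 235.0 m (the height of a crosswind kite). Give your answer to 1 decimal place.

Log law: V ∝ ln(z/z₀). From the pair, with r = V₁/V₂ = 0.81471,
ln z₀ = (ln z₁ − r·ln z₂)/(1 − r) = (2.8273 − 0.81471×4.5109)/0.18529 = -4.5750 → z₀ = 0.01031 m
V₃ = V₁ · ln(z₃/z₀)/ln(z₁/z₀) = 11.3 × 10.0346/7.4024 = 15.3183 m/s

15.3 m/s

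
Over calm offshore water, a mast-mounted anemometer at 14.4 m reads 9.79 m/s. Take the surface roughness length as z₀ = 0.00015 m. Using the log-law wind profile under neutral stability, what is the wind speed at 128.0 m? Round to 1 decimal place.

11.7 m/s

Log law: V(z) ∝ ln(z/z₀), so V₂/V₁ = ln(z₂/z₀) / ln(z₁/z₀).
ln(128.0/0.00015) = 13.6569, ln(14.4/0.00015) = 11.4721
V₂ = 9.79 × 13.6569/11.4721 = 9.79 × 1.1904 = 11.6545 m/s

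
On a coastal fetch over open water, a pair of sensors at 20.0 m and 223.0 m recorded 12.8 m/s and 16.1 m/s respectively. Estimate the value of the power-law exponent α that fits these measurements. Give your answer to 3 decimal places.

Power law: V₂/V₁ = (z₂/z₁)^α ⇒ α = ln(V₂/V₁) / ln(z₂/z₁)
α = ln(16.1/12.8) / ln(223.0/20.0) = ln(1.2578) / ln(11.1500)
  = 0.22937 / 2.41144 = 0.09512

α ≈ 0.095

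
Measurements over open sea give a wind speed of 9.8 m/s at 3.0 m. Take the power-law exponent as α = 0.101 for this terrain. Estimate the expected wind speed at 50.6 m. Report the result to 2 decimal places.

Power-law profile: V₂ = V₁ · (z₂/z₁)^α
V₂ = 9.8 × (50.6/3.0)^0.101 = 9.8 × (16.8667)^0.101
    = 9.8 × 1.3302 = 13.0364 m/s

13.04 m/s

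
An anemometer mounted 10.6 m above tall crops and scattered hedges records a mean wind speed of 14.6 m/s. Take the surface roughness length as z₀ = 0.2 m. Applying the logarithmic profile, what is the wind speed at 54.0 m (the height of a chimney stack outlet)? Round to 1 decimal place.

Log law: V(z) ∝ ln(z/z₀), so V₂/V₁ = ln(z₂/z₀) / ln(z₁/z₀).
ln(54.0/0.2) = 5.5984, ln(10.6/0.2) = 3.9703
V₂ = 14.6 × 5.5984/3.9703 = 14.6 × 1.4101 = 20.5871 m/s

20.6 m/s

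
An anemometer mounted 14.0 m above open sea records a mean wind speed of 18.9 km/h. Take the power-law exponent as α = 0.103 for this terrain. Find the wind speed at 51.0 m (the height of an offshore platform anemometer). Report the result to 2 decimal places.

Power-law profile: V₂ = V₁ · (z₂/z₁)^α
V₂ = 18.9 × (51.0/14.0)^0.103 = 18.9 × (3.6429)^0.103
    = 18.9 × 1.1424 = 21.5919 km/h

21.59 km/h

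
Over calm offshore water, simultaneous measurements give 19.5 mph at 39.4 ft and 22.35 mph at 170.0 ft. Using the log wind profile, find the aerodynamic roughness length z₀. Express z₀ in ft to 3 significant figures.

z₀ ≈ 0.00178 ft

Log law: V(z) ∝ ln(z/z₀). With r = V₁/V₂ = 19.5/22.35 = 0.87248,
r · ln(z₂/z₀) = ln(z₁/z₀) ⇒ ln z₀ = (ln z₁ − r·ln z₂)/(1 − r)
ln z₀ = (3.67377 − 0.87248×5.13580) / 0.12752 = -6.3296
z₀ = exp(-6.3296) = 0.001783 ft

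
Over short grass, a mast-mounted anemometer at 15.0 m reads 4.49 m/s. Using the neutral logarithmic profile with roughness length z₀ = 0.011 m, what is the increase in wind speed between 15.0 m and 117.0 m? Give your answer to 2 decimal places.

1.28 m/s

Log law: V₂ = V₁ · ln(z₂/z₀)/ln(z₁/z₀) = 4.49 × 9.2720/7.2179 = 5.7678 m/s
ΔV = 5.7678 − 4.49 = 1.2778 m/s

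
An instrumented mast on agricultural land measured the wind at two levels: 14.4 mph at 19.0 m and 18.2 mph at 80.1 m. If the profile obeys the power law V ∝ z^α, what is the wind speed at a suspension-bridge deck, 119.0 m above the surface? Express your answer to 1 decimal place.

19.4 mph

First find α: α = ln(V₂/V₁)/ln(z₂/z₁) = ln(18.2/14.4)/ln(80.1/19.0) = 0.23419/1.43884 = 0.1628
Extrapolate from 80.1 m to 119.0 m: V₃ = 18.2 × (119.0/80.1)^0.1628 = 18.2 × 1.0666 = 19.4112 mph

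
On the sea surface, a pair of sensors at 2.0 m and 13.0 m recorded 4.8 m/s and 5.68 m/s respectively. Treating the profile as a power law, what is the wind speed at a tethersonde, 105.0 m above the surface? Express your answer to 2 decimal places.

6.85 m/s

First find α: α = ln(V₂/V₁)/ln(z₂/z₁) = ln(5.68/4.8)/ln(13.0/2.0) = 0.16834/1.87180 = 0.0899
Extrapolate from 13.0 m to 105.0 m: V₃ = 5.68 × (105.0/13.0)^0.0899 = 5.68 × 1.2067 = 6.8539 m/s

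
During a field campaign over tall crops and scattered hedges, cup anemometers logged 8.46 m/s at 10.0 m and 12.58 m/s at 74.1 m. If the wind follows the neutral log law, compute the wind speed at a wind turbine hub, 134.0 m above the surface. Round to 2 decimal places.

13.80 m/s

Log law: V ∝ ln(z/z₀). From the pair, with r = V₁/V₂ = 0.67250,
ln z₀ = (ln z₁ − r·ln z₂)/(1 − r) = (2.3026 − 0.67250×4.3054)/0.32750 = -1.8100 → z₀ = 0.1637 m
V₃ = V₁ · ln(z₃/z₀)/ln(z₁/z₀) = 8.46 × 6.7079/4.1126 = 13.7987 m/s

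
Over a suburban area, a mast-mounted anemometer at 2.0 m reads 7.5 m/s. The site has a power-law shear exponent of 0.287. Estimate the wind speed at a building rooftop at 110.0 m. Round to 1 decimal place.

Power-law profile: V₂ = V₁ · (z₂/z₁)^α
V₂ = 7.5 × (110.0/2.0)^0.287 = 7.5 × (55.0000)^0.287
    = 7.5 × 3.1585 = 23.6889 m/s

23.7 m/s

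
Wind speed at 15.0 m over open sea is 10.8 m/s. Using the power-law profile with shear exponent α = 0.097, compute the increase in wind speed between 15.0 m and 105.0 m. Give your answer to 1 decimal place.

2.2 m/s

Power law: V₂ = V₁ · (z₂/z₁)^α = 10.8 × (7.0000)^0.097 = 13.0436 m/s
ΔV = 13.0436 − 10.8 = 2.2436 m/s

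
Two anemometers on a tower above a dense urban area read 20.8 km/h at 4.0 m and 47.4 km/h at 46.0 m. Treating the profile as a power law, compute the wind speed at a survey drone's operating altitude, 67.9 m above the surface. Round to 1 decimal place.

54.1 km/h

First find α: α = ln(V₂/V₁)/ln(z₂/z₁) = ln(47.4/20.8)/ln(46.0/4.0) = 0.82367/2.44235 = 0.3372
Extrapolate from 46.0 m to 67.9 m: V₃ = 47.4 × (67.9/46.0)^0.3372 = 47.4 × 1.1403 = 54.0518 km/h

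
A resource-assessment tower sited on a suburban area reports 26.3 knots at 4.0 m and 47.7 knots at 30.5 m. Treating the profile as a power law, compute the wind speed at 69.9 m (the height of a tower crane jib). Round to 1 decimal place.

60.8 knots

First find α: α = ln(V₂/V₁)/ln(z₂/z₁) = ln(47.7/26.3)/ln(30.5/4.0) = 0.59536/2.03143 = 0.2931
Extrapolate from 30.5 m to 69.9 m: V₃ = 47.7 × (69.9/30.5)^0.2931 = 47.7 × 1.2751 = 60.8243 knots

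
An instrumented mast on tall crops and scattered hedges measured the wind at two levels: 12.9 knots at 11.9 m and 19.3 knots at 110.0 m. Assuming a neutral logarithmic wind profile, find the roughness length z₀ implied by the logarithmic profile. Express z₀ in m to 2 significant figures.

z₀ ≈ 0.13 m

Log law: V(z) ∝ ln(z/z₀). With r = V₁/V₂ = 12.9/19.3 = 0.66839,
r · ln(z₂/z₀) = ln(z₁/z₀) ⇒ ln z₀ = (ln z₁ − r·ln z₂)/(1 − r)
ln z₀ = (2.47654 − 0.66839×4.70048) / 0.33161 = -2.0061
z₀ = exp(-2.0061) = 0.1345 m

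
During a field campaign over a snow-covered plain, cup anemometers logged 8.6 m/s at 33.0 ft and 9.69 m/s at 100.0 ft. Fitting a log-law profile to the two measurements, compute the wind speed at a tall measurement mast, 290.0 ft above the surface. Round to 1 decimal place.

Log law: V ∝ ln(z/z₀). From the pair, with r = V₁/V₂ = 0.88751,
ln z₀ = (ln z₁ − r·ln z₂)/(1 − r) = (3.4965 − 0.88751×4.6052)/0.11249 = -5.2507 → z₀ = 0.005244 ft
V₃ = V₁ · ln(z₃/z₀)/ln(z₁/z₀) = 8.6 × 10.9206/8.7472 = 10.7368 m/s

10.7 m/s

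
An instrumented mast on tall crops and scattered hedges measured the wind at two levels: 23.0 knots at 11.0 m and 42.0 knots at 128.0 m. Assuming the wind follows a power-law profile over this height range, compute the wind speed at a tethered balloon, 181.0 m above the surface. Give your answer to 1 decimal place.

45.7 knots

First find α: α = ln(V₂/V₁)/ln(z₂/z₁) = ln(42.0/23.0)/ln(128.0/11.0) = 0.60218/2.45413 = 0.2454
Extrapolate from 128.0 m to 181.0 m: V₃ = 42.0 × (181.0/128.0)^0.2454 = 42.0 × 1.0887 = 45.7267 knots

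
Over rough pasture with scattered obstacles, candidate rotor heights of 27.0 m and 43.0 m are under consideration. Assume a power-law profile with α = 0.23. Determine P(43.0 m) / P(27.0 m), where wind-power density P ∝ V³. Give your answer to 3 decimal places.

1.379

Speed ratio: V_B/V_A = (z_B/z_A)^α = (43.0/27.0)^0.23 = (1.5926)^0.23 = 1.11297
Power-density ratio: P_B/P_A = (V_B/V_A)³ = (1.11297)³ = 1.37864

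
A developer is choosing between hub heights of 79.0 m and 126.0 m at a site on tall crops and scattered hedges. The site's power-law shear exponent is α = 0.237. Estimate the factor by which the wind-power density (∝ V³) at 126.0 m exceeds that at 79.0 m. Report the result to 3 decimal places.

1.394

Speed ratio: V_B/V_A = (z_B/z_A)^α = (126.0/79.0)^0.237 = (1.5949)^0.237 = 1.11699
Power-density ratio: P_B/P_A = (V_B/V_A)³ = (1.11699)³ = 1.39364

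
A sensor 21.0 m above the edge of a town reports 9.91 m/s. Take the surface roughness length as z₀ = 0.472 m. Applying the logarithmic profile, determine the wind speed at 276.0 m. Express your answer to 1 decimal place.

16.6 m/s

Log law: V(z) ∝ ln(z/z₀), so V₂/V₁ = ln(z₂/z₀) / ln(z₁/z₀).
ln(276.0/0.472) = 6.3712, ln(21.0/0.472) = 3.7953
V₂ = 9.91 × 6.3712/3.7953 = 9.91 × 1.6787 = 16.6359 m/s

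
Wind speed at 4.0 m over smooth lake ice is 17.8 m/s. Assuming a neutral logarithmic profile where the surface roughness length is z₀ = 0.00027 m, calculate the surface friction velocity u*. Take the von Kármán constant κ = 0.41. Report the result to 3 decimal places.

u* ≈ 0.760 m/s

Log law: V(z) = (u*/κ) · ln(z/z₀) ⇒ u* = κ · V / ln(z/z₀)
u* = 0.41 × 17.8 / ln(4.0/0.00027) = 0.41 × 17.8 / 9.6034
   = 7.2980 / 9.6034 = 0.7599 m/s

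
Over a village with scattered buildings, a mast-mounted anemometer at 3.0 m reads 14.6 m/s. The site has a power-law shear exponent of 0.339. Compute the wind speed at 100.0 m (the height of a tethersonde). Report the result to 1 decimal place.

Power-law profile: V₂ = V₁ · (z₂/z₁)^α
V₂ = 14.6 × (100.0/3.0)^0.339 = 14.6 × (33.3333)^0.339
    = 14.6 × 3.2829 = 47.9301 m/s

47.9 m/s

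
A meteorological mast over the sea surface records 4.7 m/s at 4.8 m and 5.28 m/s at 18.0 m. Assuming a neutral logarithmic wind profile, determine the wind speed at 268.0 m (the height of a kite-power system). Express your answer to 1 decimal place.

Log law: V ∝ ln(z/z₀). From the pair, with r = V₁/V₂ = 0.89015,
ln z₀ = (ln z₁ − r·ln z₂)/(1 − r) = (1.5686 − 0.89015×2.8904)/0.10985 = -9.1422 → z₀ = 0.0001071 m
V₃ = V₁ · ln(z₃/z₀)/ln(z₁/z₀) = 4.7 × 14.7332/10.7108 = 6.4651 m/s

6.5 m/s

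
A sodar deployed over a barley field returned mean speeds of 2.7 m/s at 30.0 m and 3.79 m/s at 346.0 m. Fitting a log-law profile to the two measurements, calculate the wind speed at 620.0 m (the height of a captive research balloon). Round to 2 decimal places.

Log law: V ∝ ln(z/z₀). From the pair, with r = V₁/V₂ = 0.71240,
ln z₀ = (ln z₁ − r·ln z₂)/(1 − r) = (3.4012 − 0.71240×5.8464)/0.28760 = -2.6558 → z₀ = 0.07024 m
V₃ = V₁ · ln(z₃/z₀)/ln(z₁/z₀) = 2.7 × 9.0855/6.0570 = 4.0500 m/s

4.05 m/s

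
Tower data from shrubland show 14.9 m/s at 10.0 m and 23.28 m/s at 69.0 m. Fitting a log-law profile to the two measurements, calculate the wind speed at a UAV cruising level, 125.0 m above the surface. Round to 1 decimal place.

Log law: V ∝ ln(z/z₀). From the pair, with r = V₁/V₂ = 0.64003,
ln z₀ = (ln z₁ − r·ln z₂)/(1 − r) = (2.3026 − 0.64003×4.2341)/0.35997 = -1.1317 → z₀ = 0.3225 m
V₃ = V₁ · ln(z₃/z₀)/ln(z₁/z₀) = 14.9 × 5.9601/3.4343 = 25.8580 m/s

25.9 m/s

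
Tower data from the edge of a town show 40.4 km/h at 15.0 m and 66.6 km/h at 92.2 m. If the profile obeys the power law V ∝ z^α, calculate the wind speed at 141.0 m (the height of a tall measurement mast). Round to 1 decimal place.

First find α: α = ln(V₂/V₁)/ln(z₂/z₁) = ln(66.6/40.4)/ln(92.2/15.0) = 0.49987/1.81591 = 0.2753
Extrapolate from 92.2 m to 141.0 m: V₃ = 66.6 × (141.0/92.2)^0.2753 = 66.6 × 1.1240 = 74.8616 km/h

74.9 km/h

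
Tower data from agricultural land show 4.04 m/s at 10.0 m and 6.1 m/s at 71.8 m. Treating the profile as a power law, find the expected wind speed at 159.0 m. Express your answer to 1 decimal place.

7.2 m/s

First find α: α = ln(V₂/V₁)/ln(z₂/z₁) = ln(6.1/4.04)/ln(71.8/10.0) = 0.41204/1.97130 = 0.2090
Extrapolate from 71.8 m to 159.0 m: V₃ = 6.1 × (159.0/71.8)^0.2090 = 6.1 × 1.1808 = 7.2028 m/s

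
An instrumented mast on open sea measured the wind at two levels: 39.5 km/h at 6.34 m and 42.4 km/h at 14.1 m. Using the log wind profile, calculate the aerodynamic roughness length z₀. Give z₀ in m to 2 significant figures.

z₀ ≈ 0.00012 m

Log law: V(z) ∝ ln(z/z₀). With r = V₁/V₂ = 39.5/42.4 = 0.93160,
r · ln(z₂/z₀) = ln(z₁/z₀) ⇒ ln z₀ = (ln z₁ − r·ln z₂)/(1 − r)
ln z₀ = (1.84688 − 0.93160×2.64617) / 0.06840 = -9.0401
z₀ = exp(-9.0401) = 0.0001186 m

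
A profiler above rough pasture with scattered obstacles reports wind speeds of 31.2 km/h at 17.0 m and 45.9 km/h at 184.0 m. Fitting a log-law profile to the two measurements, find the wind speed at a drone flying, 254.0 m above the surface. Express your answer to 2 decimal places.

47.89 km/h

Log law: V ∝ ln(z/z₀). From the pair, with r = V₁/V₂ = 0.67974,
ln z₀ = (ln z₁ − r·ln z₂)/(1 − r) = (2.8332 − 0.67974×5.2149)/0.32026 = -2.2219 → z₀ = 0.1084 m
V₃ = V₁ · ln(z₃/z₀)/ln(z₁/z₀) = 31.2 × 7.7592/5.0551 = 47.8898 km/h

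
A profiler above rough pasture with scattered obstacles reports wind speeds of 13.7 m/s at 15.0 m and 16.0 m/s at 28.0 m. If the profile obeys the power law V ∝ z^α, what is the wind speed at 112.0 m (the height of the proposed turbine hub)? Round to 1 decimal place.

First find α: α = ln(V₂/V₁)/ln(z₂/z₁) = ln(16.0/13.7)/ln(28.0/15.0) = 0.15519/0.62415 = 0.2486
Extrapolate from 28.0 m to 112.0 m: V₃ = 16.0 × (112.0/28.0)^0.2486 = 16.0 × 1.4116 = 22.5850 m/s

22.6 m/s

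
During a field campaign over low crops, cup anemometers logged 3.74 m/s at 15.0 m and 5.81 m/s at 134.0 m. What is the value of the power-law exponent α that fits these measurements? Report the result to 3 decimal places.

α ≈ 0.201

Power law: V₂/V₁ = (z₂/z₁)^α ⇒ α = ln(V₂/V₁) / ln(z₂/z₁)
α = ln(5.81/3.74) / ln(134.0/15.0) = ln(1.5535) / ln(8.9333)
  = 0.44049 / 2.18979 = 0.20116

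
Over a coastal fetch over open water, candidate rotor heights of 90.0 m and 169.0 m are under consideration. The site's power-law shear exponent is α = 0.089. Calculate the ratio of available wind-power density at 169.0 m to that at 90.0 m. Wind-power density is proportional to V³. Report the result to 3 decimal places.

1.183

Speed ratio: V_B/V_A = (z_B/z_A)^α = (169.0/90.0)^0.089 = (1.8778)^0.089 = 1.05768
Power-density ratio: P_B/P_A = (V_B/V_A)³ = (1.05768)³ = 1.18321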